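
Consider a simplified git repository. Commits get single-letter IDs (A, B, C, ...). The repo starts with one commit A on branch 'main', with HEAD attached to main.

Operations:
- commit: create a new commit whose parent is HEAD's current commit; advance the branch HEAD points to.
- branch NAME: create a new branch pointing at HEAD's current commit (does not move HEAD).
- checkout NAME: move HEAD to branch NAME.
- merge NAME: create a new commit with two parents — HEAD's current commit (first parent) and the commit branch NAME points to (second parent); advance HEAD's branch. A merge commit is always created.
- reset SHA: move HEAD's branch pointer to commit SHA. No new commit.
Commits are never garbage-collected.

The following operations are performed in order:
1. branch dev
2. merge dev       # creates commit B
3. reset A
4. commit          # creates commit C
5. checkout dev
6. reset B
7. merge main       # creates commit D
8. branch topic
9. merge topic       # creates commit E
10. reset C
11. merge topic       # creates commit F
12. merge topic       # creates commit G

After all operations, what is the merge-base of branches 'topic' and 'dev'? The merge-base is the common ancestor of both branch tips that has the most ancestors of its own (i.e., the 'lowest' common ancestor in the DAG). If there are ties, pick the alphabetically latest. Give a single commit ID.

Answer: D

Derivation:
After op 1 (branch): HEAD=main@A [dev=A main=A]
After op 2 (merge): HEAD=main@B [dev=A main=B]
After op 3 (reset): HEAD=main@A [dev=A main=A]
After op 4 (commit): HEAD=main@C [dev=A main=C]
After op 5 (checkout): HEAD=dev@A [dev=A main=C]
After op 6 (reset): HEAD=dev@B [dev=B main=C]
After op 7 (merge): HEAD=dev@D [dev=D main=C]
After op 8 (branch): HEAD=dev@D [dev=D main=C topic=D]
After op 9 (merge): HEAD=dev@E [dev=E main=C topic=D]
After op 10 (reset): HEAD=dev@C [dev=C main=C topic=D]
After op 11 (merge): HEAD=dev@F [dev=F main=C topic=D]
After op 12 (merge): HEAD=dev@G [dev=G main=C topic=D]
ancestors(topic=D): ['A', 'B', 'C', 'D']
ancestors(dev=G): ['A', 'B', 'C', 'D', 'F', 'G']
common: ['A', 'B', 'C', 'D']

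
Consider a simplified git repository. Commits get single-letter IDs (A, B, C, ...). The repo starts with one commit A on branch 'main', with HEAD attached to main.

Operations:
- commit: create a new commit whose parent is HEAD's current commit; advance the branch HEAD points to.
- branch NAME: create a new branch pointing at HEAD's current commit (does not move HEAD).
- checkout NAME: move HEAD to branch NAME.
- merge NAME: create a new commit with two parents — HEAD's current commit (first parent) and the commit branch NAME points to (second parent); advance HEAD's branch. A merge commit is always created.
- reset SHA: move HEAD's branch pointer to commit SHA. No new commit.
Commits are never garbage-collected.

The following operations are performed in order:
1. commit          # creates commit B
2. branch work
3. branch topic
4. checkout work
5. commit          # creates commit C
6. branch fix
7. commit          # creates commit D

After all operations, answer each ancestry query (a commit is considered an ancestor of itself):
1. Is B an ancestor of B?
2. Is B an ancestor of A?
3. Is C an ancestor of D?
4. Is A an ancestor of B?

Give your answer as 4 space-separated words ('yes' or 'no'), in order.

Answer: yes no yes yes

Derivation:
After op 1 (commit): HEAD=main@B [main=B]
After op 2 (branch): HEAD=main@B [main=B work=B]
After op 3 (branch): HEAD=main@B [main=B topic=B work=B]
After op 4 (checkout): HEAD=work@B [main=B topic=B work=B]
After op 5 (commit): HEAD=work@C [main=B topic=B work=C]
After op 6 (branch): HEAD=work@C [fix=C main=B topic=B work=C]
After op 7 (commit): HEAD=work@D [fix=C main=B topic=B work=D]
ancestors(B) = {A,B}; B in? yes
ancestors(A) = {A}; B in? no
ancestors(D) = {A,B,C,D}; C in? yes
ancestors(B) = {A,B}; A in? yes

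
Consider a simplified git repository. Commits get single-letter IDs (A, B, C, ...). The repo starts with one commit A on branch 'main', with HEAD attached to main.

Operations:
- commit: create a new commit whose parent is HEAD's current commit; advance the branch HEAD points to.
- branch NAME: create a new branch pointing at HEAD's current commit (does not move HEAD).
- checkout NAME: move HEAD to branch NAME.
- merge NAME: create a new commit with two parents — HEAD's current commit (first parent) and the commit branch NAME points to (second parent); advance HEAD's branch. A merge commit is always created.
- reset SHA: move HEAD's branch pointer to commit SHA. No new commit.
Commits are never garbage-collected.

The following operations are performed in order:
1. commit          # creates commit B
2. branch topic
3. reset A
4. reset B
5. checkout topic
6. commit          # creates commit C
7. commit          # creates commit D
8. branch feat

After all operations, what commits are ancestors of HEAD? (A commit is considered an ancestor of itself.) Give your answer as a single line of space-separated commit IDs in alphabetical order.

After op 1 (commit): HEAD=main@B [main=B]
After op 2 (branch): HEAD=main@B [main=B topic=B]
After op 3 (reset): HEAD=main@A [main=A topic=B]
After op 4 (reset): HEAD=main@B [main=B topic=B]
After op 5 (checkout): HEAD=topic@B [main=B topic=B]
After op 6 (commit): HEAD=topic@C [main=B topic=C]
After op 7 (commit): HEAD=topic@D [main=B topic=D]
After op 8 (branch): HEAD=topic@D [feat=D main=B topic=D]

Answer: A B C D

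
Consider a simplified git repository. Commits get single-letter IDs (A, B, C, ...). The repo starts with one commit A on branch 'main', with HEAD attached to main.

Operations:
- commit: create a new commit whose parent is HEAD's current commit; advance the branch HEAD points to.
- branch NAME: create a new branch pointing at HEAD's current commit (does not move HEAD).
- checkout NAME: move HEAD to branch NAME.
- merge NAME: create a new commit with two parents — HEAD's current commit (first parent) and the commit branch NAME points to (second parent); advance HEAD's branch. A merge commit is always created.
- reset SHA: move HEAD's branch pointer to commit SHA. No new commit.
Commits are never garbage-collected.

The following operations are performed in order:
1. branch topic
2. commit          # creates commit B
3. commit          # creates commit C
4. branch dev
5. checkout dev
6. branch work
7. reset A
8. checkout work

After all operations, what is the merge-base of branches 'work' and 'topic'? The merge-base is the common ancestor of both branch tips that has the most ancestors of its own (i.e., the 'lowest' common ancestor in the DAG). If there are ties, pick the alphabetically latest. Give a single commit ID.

Answer: A

Derivation:
After op 1 (branch): HEAD=main@A [main=A topic=A]
After op 2 (commit): HEAD=main@B [main=B topic=A]
After op 3 (commit): HEAD=main@C [main=C topic=A]
After op 4 (branch): HEAD=main@C [dev=C main=C topic=A]
After op 5 (checkout): HEAD=dev@C [dev=C main=C topic=A]
After op 6 (branch): HEAD=dev@C [dev=C main=C topic=A work=C]
After op 7 (reset): HEAD=dev@A [dev=A main=C topic=A work=C]
After op 8 (checkout): HEAD=work@C [dev=A main=C topic=A work=C]
ancestors(work=C): ['A', 'B', 'C']
ancestors(topic=A): ['A']
common: ['A']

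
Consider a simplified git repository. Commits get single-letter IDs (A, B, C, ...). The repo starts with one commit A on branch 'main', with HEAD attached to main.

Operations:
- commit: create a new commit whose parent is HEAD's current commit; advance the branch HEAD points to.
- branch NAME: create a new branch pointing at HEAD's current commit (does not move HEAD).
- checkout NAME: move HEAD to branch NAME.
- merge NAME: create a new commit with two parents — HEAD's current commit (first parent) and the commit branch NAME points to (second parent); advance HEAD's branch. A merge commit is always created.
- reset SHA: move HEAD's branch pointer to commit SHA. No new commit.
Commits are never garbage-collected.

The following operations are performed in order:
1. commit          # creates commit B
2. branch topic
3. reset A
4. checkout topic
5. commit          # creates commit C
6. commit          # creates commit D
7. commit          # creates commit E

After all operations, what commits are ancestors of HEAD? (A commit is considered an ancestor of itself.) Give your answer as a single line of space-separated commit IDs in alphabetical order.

After op 1 (commit): HEAD=main@B [main=B]
After op 2 (branch): HEAD=main@B [main=B topic=B]
After op 3 (reset): HEAD=main@A [main=A topic=B]
After op 4 (checkout): HEAD=topic@B [main=A topic=B]
After op 5 (commit): HEAD=topic@C [main=A topic=C]
After op 6 (commit): HEAD=topic@D [main=A topic=D]
After op 7 (commit): HEAD=topic@E [main=A topic=E]

Answer: A B C D E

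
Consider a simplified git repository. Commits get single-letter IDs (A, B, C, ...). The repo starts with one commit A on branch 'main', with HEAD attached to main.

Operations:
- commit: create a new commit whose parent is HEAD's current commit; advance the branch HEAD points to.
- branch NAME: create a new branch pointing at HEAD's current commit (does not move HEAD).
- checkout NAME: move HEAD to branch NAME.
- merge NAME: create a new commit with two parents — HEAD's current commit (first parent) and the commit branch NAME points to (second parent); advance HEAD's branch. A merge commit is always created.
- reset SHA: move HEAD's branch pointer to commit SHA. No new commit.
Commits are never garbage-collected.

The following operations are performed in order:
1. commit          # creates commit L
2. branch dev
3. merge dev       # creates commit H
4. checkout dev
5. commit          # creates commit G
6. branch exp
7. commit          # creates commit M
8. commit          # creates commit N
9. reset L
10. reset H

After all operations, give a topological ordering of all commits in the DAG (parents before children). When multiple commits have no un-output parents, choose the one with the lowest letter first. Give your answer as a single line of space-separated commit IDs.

Answer: A L G H M N

Derivation:
After op 1 (commit): HEAD=main@L [main=L]
After op 2 (branch): HEAD=main@L [dev=L main=L]
After op 3 (merge): HEAD=main@H [dev=L main=H]
After op 4 (checkout): HEAD=dev@L [dev=L main=H]
After op 5 (commit): HEAD=dev@G [dev=G main=H]
After op 6 (branch): HEAD=dev@G [dev=G exp=G main=H]
After op 7 (commit): HEAD=dev@M [dev=M exp=G main=H]
After op 8 (commit): HEAD=dev@N [dev=N exp=G main=H]
After op 9 (reset): HEAD=dev@L [dev=L exp=G main=H]
After op 10 (reset): HEAD=dev@H [dev=H exp=G main=H]
commit A: parents=[]
commit G: parents=['L']
commit H: parents=['L', 'L']
commit L: parents=['A']
commit M: parents=['G']
commit N: parents=['M']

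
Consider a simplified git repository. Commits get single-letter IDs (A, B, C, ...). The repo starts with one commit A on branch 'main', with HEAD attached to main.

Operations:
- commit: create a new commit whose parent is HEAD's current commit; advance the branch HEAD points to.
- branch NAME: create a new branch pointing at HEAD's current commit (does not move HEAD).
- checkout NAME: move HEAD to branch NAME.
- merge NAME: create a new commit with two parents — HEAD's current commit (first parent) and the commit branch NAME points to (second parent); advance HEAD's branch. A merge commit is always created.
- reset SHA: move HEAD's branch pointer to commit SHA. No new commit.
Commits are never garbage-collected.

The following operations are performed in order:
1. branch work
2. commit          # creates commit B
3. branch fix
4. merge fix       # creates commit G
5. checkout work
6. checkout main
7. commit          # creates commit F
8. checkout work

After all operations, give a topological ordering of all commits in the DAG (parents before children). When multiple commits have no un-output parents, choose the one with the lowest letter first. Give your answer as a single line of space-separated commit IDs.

After op 1 (branch): HEAD=main@A [main=A work=A]
After op 2 (commit): HEAD=main@B [main=B work=A]
After op 3 (branch): HEAD=main@B [fix=B main=B work=A]
After op 4 (merge): HEAD=main@G [fix=B main=G work=A]
After op 5 (checkout): HEAD=work@A [fix=B main=G work=A]
After op 6 (checkout): HEAD=main@G [fix=B main=G work=A]
After op 7 (commit): HEAD=main@F [fix=B main=F work=A]
After op 8 (checkout): HEAD=work@A [fix=B main=F work=A]
commit A: parents=[]
commit B: parents=['A']
commit F: parents=['G']
commit G: parents=['B', 'B']

Answer: A B G F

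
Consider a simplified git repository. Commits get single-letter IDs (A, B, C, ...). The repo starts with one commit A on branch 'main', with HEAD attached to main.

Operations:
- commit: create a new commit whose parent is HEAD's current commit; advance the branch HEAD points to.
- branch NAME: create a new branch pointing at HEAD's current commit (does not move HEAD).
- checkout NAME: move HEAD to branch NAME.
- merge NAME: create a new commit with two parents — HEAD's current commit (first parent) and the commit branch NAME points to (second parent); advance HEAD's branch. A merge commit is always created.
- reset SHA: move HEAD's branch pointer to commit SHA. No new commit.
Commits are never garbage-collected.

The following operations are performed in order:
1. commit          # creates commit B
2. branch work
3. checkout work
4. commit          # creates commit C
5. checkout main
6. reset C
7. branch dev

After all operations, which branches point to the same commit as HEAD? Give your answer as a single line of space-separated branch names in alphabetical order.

Answer: dev main work

Derivation:
After op 1 (commit): HEAD=main@B [main=B]
After op 2 (branch): HEAD=main@B [main=B work=B]
After op 3 (checkout): HEAD=work@B [main=B work=B]
After op 4 (commit): HEAD=work@C [main=B work=C]
After op 5 (checkout): HEAD=main@B [main=B work=C]
After op 6 (reset): HEAD=main@C [main=C work=C]
After op 7 (branch): HEAD=main@C [dev=C main=C work=C]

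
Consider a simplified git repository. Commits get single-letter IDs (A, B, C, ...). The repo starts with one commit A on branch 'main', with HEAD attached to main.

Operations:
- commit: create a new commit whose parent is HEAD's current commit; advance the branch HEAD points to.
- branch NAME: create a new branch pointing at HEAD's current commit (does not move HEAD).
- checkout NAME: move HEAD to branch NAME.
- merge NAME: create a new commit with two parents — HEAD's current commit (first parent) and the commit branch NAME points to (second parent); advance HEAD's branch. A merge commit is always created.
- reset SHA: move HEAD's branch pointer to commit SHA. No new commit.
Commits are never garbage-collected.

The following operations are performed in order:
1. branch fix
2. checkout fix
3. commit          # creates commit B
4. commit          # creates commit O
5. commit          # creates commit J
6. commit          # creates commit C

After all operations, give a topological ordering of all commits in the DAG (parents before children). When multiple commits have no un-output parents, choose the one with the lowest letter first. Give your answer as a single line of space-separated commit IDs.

After op 1 (branch): HEAD=main@A [fix=A main=A]
After op 2 (checkout): HEAD=fix@A [fix=A main=A]
After op 3 (commit): HEAD=fix@B [fix=B main=A]
After op 4 (commit): HEAD=fix@O [fix=O main=A]
After op 5 (commit): HEAD=fix@J [fix=J main=A]
After op 6 (commit): HEAD=fix@C [fix=C main=A]
commit A: parents=[]
commit B: parents=['A']
commit C: parents=['J']
commit J: parents=['O']
commit O: parents=['B']

Answer: A B O J C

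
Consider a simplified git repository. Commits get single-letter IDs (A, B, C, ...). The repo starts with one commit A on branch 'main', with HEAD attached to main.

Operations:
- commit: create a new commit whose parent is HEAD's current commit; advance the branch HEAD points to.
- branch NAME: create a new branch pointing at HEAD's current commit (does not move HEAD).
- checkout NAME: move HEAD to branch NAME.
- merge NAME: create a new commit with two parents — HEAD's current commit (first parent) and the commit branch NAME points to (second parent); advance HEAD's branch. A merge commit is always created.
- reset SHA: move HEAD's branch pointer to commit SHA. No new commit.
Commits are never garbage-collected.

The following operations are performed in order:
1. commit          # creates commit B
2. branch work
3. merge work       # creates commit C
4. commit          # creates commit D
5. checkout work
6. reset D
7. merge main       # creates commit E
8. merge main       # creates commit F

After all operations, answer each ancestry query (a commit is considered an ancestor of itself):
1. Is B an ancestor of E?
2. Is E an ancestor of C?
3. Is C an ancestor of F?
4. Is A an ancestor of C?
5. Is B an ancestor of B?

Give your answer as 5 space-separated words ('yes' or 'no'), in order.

After op 1 (commit): HEAD=main@B [main=B]
After op 2 (branch): HEAD=main@B [main=B work=B]
After op 3 (merge): HEAD=main@C [main=C work=B]
After op 4 (commit): HEAD=main@D [main=D work=B]
After op 5 (checkout): HEAD=work@B [main=D work=B]
After op 6 (reset): HEAD=work@D [main=D work=D]
After op 7 (merge): HEAD=work@E [main=D work=E]
After op 8 (merge): HEAD=work@F [main=D work=F]
ancestors(E) = {A,B,C,D,E}; B in? yes
ancestors(C) = {A,B,C}; E in? no
ancestors(F) = {A,B,C,D,E,F}; C in? yes
ancestors(C) = {A,B,C}; A in? yes
ancestors(B) = {A,B}; B in? yes

Answer: yes no yes yes yes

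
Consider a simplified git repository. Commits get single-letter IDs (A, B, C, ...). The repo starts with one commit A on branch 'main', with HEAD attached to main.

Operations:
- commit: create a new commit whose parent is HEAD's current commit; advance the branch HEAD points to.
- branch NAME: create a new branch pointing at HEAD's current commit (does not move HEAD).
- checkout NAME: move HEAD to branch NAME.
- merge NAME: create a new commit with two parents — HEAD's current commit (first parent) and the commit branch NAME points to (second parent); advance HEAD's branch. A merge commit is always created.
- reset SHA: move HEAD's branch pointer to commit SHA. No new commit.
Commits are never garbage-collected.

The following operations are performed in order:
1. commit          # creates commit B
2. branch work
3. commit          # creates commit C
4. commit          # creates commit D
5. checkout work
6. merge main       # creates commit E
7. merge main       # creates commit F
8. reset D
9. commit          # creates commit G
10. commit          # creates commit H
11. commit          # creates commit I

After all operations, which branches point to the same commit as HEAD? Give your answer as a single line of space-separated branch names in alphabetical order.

Answer: work

Derivation:
After op 1 (commit): HEAD=main@B [main=B]
After op 2 (branch): HEAD=main@B [main=B work=B]
After op 3 (commit): HEAD=main@C [main=C work=B]
After op 4 (commit): HEAD=main@D [main=D work=B]
After op 5 (checkout): HEAD=work@B [main=D work=B]
After op 6 (merge): HEAD=work@E [main=D work=E]
After op 7 (merge): HEAD=work@F [main=D work=F]
After op 8 (reset): HEAD=work@D [main=D work=D]
After op 9 (commit): HEAD=work@G [main=D work=G]
After op 10 (commit): HEAD=work@H [main=D work=H]
After op 11 (commit): HEAD=work@I [main=D work=I]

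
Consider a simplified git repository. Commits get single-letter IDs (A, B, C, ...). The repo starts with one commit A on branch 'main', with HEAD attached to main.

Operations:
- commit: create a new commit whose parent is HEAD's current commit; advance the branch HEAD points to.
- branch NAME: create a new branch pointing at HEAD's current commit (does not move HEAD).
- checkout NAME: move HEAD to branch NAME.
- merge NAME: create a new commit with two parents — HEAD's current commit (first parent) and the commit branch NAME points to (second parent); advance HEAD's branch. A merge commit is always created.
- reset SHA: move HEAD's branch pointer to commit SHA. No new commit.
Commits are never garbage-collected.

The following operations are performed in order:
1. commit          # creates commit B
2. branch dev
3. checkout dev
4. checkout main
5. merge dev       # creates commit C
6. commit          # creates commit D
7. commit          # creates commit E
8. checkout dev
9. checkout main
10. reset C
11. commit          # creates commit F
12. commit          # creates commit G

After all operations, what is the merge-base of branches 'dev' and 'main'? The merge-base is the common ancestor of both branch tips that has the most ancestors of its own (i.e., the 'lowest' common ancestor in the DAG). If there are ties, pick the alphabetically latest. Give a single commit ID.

Answer: B

Derivation:
After op 1 (commit): HEAD=main@B [main=B]
After op 2 (branch): HEAD=main@B [dev=B main=B]
After op 3 (checkout): HEAD=dev@B [dev=B main=B]
After op 4 (checkout): HEAD=main@B [dev=B main=B]
After op 5 (merge): HEAD=main@C [dev=B main=C]
After op 6 (commit): HEAD=main@D [dev=B main=D]
After op 7 (commit): HEAD=main@E [dev=B main=E]
After op 8 (checkout): HEAD=dev@B [dev=B main=E]
After op 9 (checkout): HEAD=main@E [dev=B main=E]
After op 10 (reset): HEAD=main@C [dev=B main=C]
After op 11 (commit): HEAD=main@F [dev=B main=F]
After op 12 (commit): HEAD=main@G [dev=B main=G]
ancestors(dev=B): ['A', 'B']
ancestors(main=G): ['A', 'B', 'C', 'F', 'G']
common: ['A', 'B']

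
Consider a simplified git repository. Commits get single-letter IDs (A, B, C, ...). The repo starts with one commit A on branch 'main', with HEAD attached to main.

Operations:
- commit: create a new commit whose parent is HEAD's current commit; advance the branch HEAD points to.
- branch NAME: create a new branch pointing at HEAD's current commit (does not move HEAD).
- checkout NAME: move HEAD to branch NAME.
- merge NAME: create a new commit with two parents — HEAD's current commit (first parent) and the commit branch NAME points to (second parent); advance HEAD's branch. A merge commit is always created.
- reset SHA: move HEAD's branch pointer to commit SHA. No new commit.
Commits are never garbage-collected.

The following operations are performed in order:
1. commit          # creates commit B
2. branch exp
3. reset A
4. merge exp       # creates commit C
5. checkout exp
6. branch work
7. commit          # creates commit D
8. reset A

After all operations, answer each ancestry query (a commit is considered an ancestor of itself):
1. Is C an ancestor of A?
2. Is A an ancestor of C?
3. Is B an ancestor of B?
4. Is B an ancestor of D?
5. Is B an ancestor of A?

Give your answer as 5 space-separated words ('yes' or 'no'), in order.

After op 1 (commit): HEAD=main@B [main=B]
After op 2 (branch): HEAD=main@B [exp=B main=B]
After op 3 (reset): HEAD=main@A [exp=B main=A]
After op 4 (merge): HEAD=main@C [exp=B main=C]
After op 5 (checkout): HEAD=exp@B [exp=B main=C]
After op 6 (branch): HEAD=exp@B [exp=B main=C work=B]
After op 7 (commit): HEAD=exp@D [exp=D main=C work=B]
After op 8 (reset): HEAD=exp@A [exp=A main=C work=B]
ancestors(A) = {A}; C in? no
ancestors(C) = {A,B,C}; A in? yes
ancestors(B) = {A,B}; B in? yes
ancestors(D) = {A,B,D}; B in? yes
ancestors(A) = {A}; B in? no

Answer: no yes yes yes no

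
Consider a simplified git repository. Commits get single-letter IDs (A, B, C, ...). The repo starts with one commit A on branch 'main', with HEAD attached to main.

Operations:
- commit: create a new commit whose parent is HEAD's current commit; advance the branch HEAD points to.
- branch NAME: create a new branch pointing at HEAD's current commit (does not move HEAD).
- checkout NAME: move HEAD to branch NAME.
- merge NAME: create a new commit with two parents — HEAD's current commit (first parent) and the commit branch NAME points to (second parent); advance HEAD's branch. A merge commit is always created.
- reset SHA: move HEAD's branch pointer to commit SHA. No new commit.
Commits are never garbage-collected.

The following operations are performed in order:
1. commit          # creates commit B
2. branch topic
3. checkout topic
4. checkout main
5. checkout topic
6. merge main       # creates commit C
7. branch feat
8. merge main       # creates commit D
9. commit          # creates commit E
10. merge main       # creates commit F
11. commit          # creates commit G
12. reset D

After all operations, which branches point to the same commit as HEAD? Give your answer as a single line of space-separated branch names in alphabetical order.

Answer: topic

Derivation:
After op 1 (commit): HEAD=main@B [main=B]
After op 2 (branch): HEAD=main@B [main=B topic=B]
After op 3 (checkout): HEAD=topic@B [main=B topic=B]
After op 4 (checkout): HEAD=main@B [main=B topic=B]
After op 5 (checkout): HEAD=topic@B [main=B topic=B]
After op 6 (merge): HEAD=topic@C [main=B topic=C]
After op 7 (branch): HEAD=topic@C [feat=C main=B topic=C]
After op 8 (merge): HEAD=topic@D [feat=C main=B topic=D]
After op 9 (commit): HEAD=topic@E [feat=C main=B topic=E]
After op 10 (merge): HEAD=topic@F [feat=C main=B topic=F]
After op 11 (commit): HEAD=topic@G [feat=C main=B topic=G]
After op 12 (reset): HEAD=topic@D [feat=C main=B topic=D]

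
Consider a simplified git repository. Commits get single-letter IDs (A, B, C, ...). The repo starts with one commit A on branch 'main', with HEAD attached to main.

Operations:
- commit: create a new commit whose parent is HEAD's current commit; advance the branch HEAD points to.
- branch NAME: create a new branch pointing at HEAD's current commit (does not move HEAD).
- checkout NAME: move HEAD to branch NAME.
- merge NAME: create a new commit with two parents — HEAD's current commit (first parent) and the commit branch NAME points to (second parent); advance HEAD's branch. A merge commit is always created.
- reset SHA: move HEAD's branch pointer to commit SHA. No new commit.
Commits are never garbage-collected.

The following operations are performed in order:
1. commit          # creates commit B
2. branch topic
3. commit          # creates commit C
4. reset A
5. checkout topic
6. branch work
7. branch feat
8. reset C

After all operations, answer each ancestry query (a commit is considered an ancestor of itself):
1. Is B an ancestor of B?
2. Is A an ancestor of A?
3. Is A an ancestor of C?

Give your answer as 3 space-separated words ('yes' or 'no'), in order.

After op 1 (commit): HEAD=main@B [main=B]
After op 2 (branch): HEAD=main@B [main=B topic=B]
After op 3 (commit): HEAD=main@C [main=C topic=B]
After op 4 (reset): HEAD=main@A [main=A topic=B]
After op 5 (checkout): HEAD=topic@B [main=A topic=B]
After op 6 (branch): HEAD=topic@B [main=A topic=B work=B]
After op 7 (branch): HEAD=topic@B [feat=B main=A topic=B work=B]
After op 8 (reset): HEAD=topic@C [feat=B main=A topic=C work=B]
ancestors(B) = {A,B}; B in? yes
ancestors(A) = {A}; A in? yes
ancestors(C) = {A,B,C}; A in? yes

Answer: yes yes yes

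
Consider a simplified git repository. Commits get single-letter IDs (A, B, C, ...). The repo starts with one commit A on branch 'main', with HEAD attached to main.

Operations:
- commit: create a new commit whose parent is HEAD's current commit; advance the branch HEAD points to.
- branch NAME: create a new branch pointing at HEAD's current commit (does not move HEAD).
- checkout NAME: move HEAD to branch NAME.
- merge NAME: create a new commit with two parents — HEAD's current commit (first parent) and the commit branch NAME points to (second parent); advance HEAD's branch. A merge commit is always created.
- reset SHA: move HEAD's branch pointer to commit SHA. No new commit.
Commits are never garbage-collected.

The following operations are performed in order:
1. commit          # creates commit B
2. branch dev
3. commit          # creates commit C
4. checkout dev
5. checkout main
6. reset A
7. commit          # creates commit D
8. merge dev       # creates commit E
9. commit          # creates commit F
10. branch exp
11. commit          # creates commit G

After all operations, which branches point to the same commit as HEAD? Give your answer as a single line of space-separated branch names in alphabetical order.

Answer: main

Derivation:
After op 1 (commit): HEAD=main@B [main=B]
After op 2 (branch): HEAD=main@B [dev=B main=B]
After op 3 (commit): HEAD=main@C [dev=B main=C]
After op 4 (checkout): HEAD=dev@B [dev=B main=C]
After op 5 (checkout): HEAD=main@C [dev=B main=C]
After op 6 (reset): HEAD=main@A [dev=B main=A]
After op 7 (commit): HEAD=main@D [dev=B main=D]
After op 8 (merge): HEAD=main@E [dev=B main=E]
After op 9 (commit): HEAD=main@F [dev=B main=F]
After op 10 (branch): HEAD=main@F [dev=B exp=F main=F]
After op 11 (commit): HEAD=main@G [dev=B exp=F main=G]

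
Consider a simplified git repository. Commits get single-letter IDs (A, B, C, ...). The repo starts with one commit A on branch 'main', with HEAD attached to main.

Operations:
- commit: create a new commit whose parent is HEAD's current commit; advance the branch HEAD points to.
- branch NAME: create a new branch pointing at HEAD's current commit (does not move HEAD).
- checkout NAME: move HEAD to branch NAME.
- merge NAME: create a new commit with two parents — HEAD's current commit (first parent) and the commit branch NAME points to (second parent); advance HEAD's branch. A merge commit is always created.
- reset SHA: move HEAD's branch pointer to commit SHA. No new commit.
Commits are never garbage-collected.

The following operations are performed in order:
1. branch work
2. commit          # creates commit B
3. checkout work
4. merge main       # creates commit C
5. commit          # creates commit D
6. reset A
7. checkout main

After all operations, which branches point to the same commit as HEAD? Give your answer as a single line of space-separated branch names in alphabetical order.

Answer: main

Derivation:
After op 1 (branch): HEAD=main@A [main=A work=A]
After op 2 (commit): HEAD=main@B [main=B work=A]
After op 3 (checkout): HEAD=work@A [main=B work=A]
After op 4 (merge): HEAD=work@C [main=B work=C]
After op 5 (commit): HEAD=work@D [main=B work=D]
After op 6 (reset): HEAD=work@A [main=B work=A]
After op 7 (checkout): HEAD=main@B [main=B work=A]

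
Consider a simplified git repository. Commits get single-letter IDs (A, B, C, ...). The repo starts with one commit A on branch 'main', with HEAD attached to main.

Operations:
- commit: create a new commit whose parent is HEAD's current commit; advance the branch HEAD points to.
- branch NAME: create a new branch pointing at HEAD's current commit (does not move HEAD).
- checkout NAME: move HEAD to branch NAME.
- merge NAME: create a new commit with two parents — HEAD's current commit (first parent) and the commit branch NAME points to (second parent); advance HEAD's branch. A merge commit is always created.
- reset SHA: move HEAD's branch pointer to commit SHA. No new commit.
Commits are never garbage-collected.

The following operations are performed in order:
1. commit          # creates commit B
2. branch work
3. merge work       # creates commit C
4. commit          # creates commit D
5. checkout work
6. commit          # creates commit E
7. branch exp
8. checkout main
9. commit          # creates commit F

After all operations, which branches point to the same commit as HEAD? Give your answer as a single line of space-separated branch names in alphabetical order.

Answer: main

Derivation:
After op 1 (commit): HEAD=main@B [main=B]
After op 2 (branch): HEAD=main@B [main=B work=B]
After op 3 (merge): HEAD=main@C [main=C work=B]
After op 4 (commit): HEAD=main@D [main=D work=B]
After op 5 (checkout): HEAD=work@B [main=D work=B]
After op 6 (commit): HEAD=work@E [main=D work=E]
After op 7 (branch): HEAD=work@E [exp=E main=D work=E]
After op 8 (checkout): HEAD=main@D [exp=E main=D work=E]
After op 9 (commit): HEAD=main@F [exp=E main=F work=E]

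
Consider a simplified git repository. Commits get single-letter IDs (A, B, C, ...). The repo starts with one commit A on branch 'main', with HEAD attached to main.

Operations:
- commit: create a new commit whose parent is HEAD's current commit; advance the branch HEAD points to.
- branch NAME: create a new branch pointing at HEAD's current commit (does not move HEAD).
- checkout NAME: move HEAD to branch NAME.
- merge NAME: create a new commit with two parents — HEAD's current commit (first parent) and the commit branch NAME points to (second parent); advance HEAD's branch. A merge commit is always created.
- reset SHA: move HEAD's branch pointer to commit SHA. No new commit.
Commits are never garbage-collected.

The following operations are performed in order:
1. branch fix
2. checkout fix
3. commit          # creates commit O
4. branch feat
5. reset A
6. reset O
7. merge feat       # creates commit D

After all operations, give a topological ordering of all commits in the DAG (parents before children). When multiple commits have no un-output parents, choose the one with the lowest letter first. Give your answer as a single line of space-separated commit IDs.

Answer: A O D

Derivation:
After op 1 (branch): HEAD=main@A [fix=A main=A]
After op 2 (checkout): HEAD=fix@A [fix=A main=A]
After op 3 (commit): HEAD=fix@O [fix=O main=A]
After op 4 (branch): HEAD=fix@O [feat=O fix=O main=A]
After op 5 (reset): HEAD=fix@A [feat=O fix=A main=A]
After op 6 (reset): HEAD=fix@O [feat=O fix=O main=A]
After op 7 (merge): HEAD=fix@D [feat=O fix=D main=A]
commit A: parents=[]
commit D: parents=['O', 'O']
commit O: parents=['A']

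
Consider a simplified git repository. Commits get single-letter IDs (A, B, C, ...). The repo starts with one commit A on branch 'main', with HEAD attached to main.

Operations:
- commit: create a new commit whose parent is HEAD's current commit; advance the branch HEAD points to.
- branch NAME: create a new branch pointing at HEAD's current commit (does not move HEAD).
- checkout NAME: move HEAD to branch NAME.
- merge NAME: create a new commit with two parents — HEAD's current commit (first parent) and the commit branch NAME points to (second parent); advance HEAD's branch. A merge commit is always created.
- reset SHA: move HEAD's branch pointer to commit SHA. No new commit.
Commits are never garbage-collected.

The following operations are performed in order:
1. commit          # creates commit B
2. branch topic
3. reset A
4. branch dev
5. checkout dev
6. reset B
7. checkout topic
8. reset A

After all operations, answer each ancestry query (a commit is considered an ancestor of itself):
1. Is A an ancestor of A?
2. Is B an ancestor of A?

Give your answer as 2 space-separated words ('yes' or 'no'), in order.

After op 1 (commit): HEAD=main@B [main=B]
After op 2 (branch): HEAD=main@B [main=B topic=B]
After op 3 (reset): HEAD=main@A [main=A topic=B]
After op 4 (branch): HEAD=main@A [dev=A main=A topic=B]
After op 5 (checkout): HEAD=dev@A [dev=A main=A topic=B]
After op 6 (reset): HEAD=dev@B [dev=B main=A topic=B]
After op 7 (checkout): HEAD=topic@B [dev=B main=A topic=B]
After op 8 (reset): HEAD=topic@A [dev=B main=A topic=A]
ancestors(A) = {A}; A in? yes
ancestors(A) = {A}; B in? no

Answer: yes no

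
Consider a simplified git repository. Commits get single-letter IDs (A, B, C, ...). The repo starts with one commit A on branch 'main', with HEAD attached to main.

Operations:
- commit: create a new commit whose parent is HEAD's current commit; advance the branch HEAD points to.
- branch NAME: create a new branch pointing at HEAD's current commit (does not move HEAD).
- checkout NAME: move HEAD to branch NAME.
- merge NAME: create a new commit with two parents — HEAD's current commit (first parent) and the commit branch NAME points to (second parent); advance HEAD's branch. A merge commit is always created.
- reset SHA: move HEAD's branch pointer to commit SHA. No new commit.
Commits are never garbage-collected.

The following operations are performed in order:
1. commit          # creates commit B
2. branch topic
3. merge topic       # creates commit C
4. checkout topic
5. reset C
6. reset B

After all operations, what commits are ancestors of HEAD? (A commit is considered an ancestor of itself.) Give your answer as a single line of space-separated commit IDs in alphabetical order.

Answer: A B

Derivation:
After op 1 (commit): HEAD=main@B [main=B]
After op 2 (branch): HEAD=main@B [main=B topic=B]
After op 3 (merge): HEAD=main@C [main=C topic=B]
After op 4 (checkout): HEAD=topic@B [main=C topic=B]
After op 5 (reset): HEAD=topic@C [main=C topic=C]
After op 6 (reset): HEAD=topic@B [main=C topic=B]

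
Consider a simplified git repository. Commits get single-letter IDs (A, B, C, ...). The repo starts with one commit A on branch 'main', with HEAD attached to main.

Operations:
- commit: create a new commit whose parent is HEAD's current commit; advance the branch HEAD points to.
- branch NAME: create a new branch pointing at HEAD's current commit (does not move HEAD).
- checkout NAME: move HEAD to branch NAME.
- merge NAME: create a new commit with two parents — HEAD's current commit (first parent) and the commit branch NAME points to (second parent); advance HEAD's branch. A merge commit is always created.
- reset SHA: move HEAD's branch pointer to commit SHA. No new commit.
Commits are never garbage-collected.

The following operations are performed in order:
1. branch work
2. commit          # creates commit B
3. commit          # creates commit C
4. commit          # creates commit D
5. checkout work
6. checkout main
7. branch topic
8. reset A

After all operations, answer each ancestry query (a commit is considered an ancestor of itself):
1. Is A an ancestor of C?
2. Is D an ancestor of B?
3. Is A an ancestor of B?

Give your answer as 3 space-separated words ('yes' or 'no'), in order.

Answer: yes no yes

Derivation:
After op 1 (branch): HEAD=main@A [main=A work=A]
After op 2 (commit): HEAD=main@B [main=B work=A]
After op 3 (commit): HEAD=main@C [main=C work=A]
After op 4 (commit): HEAD=main@D [main=D work=A]
After op 5 (checkout): HEAD=work@A [main=D work=A]
After op 6 (checkout): HEAD=main@D [main=D work=A]
After op 7 (branch): HEAD=main@D [main=D topic=D work=A]
After op 8 (reset): HEAD=main@A [main=A topic=D work=A]
ancestors(C) = {A,B,C}; A in? yes
ancestors(B) = {A,B}; D in? no
ancestors(B) = {A,B}; A in? yes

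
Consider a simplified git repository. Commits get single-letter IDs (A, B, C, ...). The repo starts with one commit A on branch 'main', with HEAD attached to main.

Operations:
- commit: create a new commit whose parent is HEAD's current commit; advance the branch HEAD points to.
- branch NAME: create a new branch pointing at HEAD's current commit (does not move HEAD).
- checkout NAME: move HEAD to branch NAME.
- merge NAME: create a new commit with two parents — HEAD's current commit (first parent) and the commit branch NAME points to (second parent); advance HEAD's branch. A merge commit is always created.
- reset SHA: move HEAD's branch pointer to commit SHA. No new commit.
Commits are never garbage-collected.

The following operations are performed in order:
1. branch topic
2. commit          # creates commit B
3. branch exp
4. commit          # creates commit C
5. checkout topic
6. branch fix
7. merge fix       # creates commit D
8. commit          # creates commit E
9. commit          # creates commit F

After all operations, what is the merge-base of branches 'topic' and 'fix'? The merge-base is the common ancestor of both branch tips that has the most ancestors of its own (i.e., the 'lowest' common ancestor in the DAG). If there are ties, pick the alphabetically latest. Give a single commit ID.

After op 1 (branch): HEAD=main@A [main=A topic=A]
After op 2 (commit): HEAD=main@B [main=B topic=A]
After op 3 (branch): HEAD=main@B [exp=B main=B topic=A]
After op 4 (commit): HEAD=main@C [exp=B main=C topic=A]
After op 5 (checkout): HEAD=topic@A [exp=B main=C topic=A]
After op 6 (branch): HEAD=topic@A [exp=B fix=A main=C topic=A]
After op 7 (merge): HEAD=topic@D [exp=B fix=A main=C topic=D]
After op 8 (commit): HEAD=topic@E [exp=B fix=A main=C topic=E]
After op 9 (commit): HEAD=topic@F [exp=B fix=A main=C topic=F]
ancestors(topic=F): ['A', 'D', 'E', 'F']
ancestors(fix=A): ['A']
common: ['A']

Answer: A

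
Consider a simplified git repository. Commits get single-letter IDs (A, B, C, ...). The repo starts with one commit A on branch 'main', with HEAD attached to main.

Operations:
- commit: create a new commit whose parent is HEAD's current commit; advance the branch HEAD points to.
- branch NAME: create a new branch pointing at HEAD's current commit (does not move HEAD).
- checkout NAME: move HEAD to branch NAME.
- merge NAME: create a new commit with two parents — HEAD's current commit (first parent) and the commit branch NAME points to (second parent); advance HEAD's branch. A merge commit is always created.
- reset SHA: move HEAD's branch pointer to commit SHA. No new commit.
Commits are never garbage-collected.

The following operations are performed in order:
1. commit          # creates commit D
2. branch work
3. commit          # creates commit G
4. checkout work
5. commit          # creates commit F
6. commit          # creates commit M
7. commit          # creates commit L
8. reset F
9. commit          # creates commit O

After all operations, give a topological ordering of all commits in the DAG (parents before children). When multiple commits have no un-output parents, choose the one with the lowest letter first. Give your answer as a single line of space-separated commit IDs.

After op 1 (commit): HEAD=main@D [main=D]
After op 2 (branch): HEAD=main@D [main=D work=D]
After op 3 (commit): HEAD=main@G [main=G work=D]
After op 4 (checkout): HEAD=work@D [main=G work=D]
After op 5 (commit): HEAD=work@F [main=G work=F]
After op 6 (commit): HEAD=work@M [main=G work=M]
After op 7 (commit): HEAD=work@L [main=G work=L]
After op 8 (reset): HEAD=work@F [main=G work=F]
After op 9 (commit): HEAD=work@O [main=G work=O]
commit A: parents=[]
commit D: parents=['A']
commit F: parents=['D']
commit G: parents=['D']
commit L: parents=['M']
commit M: parents=['F']
commit O: parents=['F']

Answer: A D F G M L O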